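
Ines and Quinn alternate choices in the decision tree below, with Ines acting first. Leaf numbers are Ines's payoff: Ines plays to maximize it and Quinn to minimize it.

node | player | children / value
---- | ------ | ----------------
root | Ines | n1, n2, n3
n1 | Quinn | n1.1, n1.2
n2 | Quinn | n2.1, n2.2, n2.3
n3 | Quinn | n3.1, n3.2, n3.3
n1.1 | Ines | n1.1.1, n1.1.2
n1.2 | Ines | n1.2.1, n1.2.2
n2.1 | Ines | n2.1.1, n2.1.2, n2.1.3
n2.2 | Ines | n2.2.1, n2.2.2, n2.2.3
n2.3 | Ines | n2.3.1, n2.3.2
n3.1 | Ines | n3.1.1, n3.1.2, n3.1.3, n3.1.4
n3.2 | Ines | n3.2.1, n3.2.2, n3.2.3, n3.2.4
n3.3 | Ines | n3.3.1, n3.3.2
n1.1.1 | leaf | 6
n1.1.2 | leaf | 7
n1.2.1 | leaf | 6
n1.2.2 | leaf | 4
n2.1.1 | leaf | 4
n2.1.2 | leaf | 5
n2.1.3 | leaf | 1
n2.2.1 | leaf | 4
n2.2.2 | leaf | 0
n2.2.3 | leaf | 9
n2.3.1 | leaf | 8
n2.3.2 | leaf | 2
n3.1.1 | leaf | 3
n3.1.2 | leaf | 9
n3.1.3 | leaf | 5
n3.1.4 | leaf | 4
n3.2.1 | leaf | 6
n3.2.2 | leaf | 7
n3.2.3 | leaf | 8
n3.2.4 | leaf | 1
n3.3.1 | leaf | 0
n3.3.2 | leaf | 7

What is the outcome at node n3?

n3.1 (Ines): max(3, 9, 5, 4) = 9
n3.2 (Ines): max(6, 7, 8, 1) = 8
n3.3 (Ines): max(0, 7) = 7
n3 (Quinn): min(9, 8, 7) = 7

7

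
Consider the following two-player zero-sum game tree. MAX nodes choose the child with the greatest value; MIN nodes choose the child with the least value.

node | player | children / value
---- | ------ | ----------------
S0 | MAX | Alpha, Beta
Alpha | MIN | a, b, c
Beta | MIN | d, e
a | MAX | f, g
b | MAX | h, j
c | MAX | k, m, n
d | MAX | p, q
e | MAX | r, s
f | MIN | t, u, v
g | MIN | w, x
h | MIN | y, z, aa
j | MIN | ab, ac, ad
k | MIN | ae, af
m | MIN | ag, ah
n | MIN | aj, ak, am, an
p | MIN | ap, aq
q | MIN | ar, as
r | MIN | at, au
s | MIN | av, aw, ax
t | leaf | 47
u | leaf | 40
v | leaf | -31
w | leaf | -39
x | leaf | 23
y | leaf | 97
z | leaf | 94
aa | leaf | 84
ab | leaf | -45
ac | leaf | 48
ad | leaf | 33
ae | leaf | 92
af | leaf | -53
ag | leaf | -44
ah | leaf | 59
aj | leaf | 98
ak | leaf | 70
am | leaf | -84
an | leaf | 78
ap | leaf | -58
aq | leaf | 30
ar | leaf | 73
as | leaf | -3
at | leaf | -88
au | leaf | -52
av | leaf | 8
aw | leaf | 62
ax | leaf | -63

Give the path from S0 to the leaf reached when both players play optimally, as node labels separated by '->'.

f (MIN): min(47, 40, -31) = -31
g (MIN): min(-39, 23) = -39
a (MAX): max(-31, -39) = -31
h (MIN): min(97, 94, 84) = 84
j (MIN): min(-45, 48, 33) = -45
b (MAX): max(84, -45) = 84
k (MIN): min(92, -53) = -53
m (MIN): min(-44, 59) = -44
n (MIN): min(98, 70, -84, 78) = -84
c (MAX): max(-53, -44, -84) = -44
Alpha (MIN): min(-31, 84, -44) = -44
p (MIN): min(-58, 30) = -58
q (MIN): min(73, -3) = -3
d (MAX): max(-58, -3) = -3
r (MIN): min(-88, -52) = -88
s (MIN): min(8, 62, -63) = -63
e (MAX): max(-88, -63) = -63
Beta (MIN): min(-3, -63) = -63
S0 (MAX): max(-44, -63) = -44
At S0, MAX picks Alpha (highest: -44).
At Alpha, MIN picks c (lowest: -44).
At c, MAX picks m (highest: -44).
At m, MIN picks ag (lowest: -44).
Terminal value -44.

S0 -> Alpha -> c -> m -> ag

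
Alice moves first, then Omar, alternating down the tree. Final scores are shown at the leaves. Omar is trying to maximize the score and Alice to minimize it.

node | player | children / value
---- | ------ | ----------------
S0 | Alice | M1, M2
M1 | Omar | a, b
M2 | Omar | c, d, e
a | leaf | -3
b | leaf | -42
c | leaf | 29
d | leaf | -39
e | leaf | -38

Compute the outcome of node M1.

-3

M1 (Omar): max(-3, -42) = -3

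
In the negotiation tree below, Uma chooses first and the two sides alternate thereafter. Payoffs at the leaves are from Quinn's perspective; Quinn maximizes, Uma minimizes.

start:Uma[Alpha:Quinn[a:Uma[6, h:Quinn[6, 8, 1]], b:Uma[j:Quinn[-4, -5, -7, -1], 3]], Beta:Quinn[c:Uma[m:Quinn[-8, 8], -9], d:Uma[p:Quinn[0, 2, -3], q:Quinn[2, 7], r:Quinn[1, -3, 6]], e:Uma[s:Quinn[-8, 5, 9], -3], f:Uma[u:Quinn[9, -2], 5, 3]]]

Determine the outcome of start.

h (Quinn): max(6, 8, 1) = 8
a (Uma): min(6, 8) = 6
j (Quinn): max(-4, -5, -7, -1) = -1
b (Uma): min(-1, 3) = -1
Alpha (Quinn): max(6, -1) = 6
m (Quinn): max(-8, 8) = 8
c (Uma): min(8, -9) = -9
p (Quinn): max(0, 2, -3) = 2
q (Quinn): max(2, 7) = 7
r (Quinn): max(1, -3, 6) = 6
d (Uma): min(2, 7, 6) = 2
s (Quinn): max(-8, 5, 9) = 9
e (Uma): min(9, -3) = -3
u (Quinn): max(9, -2) = 9
f (Uma): min(9, 5, 3) = 3
Beta (Quinn): max(-9, 2, -3, 3) = 3
start (Uma): min(6, 3) = 3

3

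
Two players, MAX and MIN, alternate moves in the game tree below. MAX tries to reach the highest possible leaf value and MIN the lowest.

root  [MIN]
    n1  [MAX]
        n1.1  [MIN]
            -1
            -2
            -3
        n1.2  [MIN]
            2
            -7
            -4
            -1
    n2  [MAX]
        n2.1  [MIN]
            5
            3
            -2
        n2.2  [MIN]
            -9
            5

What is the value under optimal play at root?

n1.1 (MIN): min(-1, -2, -3) = -3
n1.2 (MIN): min(2, -7, -4, -1) = -7
n1 (MAX): max(-3, -7) = -3
n2.1 (MIN): min(5, 3, -2) = -2
n2.2 (MIN): min(-9, 5) = -9
n2 (MAX): max(-2, -9) = -2
root (MIN): min(-3, -2) = -3

-3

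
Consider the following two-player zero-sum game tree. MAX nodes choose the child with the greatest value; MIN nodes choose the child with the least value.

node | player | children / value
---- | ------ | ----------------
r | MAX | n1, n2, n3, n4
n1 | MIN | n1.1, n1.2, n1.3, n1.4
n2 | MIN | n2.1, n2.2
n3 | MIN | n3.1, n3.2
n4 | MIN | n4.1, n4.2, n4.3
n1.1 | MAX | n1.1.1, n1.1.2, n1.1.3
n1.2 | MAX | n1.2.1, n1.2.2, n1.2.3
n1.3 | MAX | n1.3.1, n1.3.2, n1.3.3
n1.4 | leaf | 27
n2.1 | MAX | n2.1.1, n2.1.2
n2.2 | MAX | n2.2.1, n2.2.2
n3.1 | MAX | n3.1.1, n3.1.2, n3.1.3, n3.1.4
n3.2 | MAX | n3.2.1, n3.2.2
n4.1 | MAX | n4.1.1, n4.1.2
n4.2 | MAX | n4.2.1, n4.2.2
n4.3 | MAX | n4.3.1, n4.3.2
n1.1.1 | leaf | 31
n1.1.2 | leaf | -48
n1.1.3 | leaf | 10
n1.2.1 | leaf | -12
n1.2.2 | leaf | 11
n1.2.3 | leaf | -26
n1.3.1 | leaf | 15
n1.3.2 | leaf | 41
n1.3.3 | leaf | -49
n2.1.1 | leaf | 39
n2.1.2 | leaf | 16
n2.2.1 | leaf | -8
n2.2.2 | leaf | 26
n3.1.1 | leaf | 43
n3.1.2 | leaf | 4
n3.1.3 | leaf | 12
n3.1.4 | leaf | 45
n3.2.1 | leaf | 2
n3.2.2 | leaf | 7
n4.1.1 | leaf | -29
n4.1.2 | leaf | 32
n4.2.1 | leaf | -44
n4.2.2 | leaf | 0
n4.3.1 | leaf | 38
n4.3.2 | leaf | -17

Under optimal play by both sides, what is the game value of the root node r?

26

n1.1 (MAX): max(31, -48, 10) = 31
n1.2 (MAX): max(-12, 11, -26) = 11
n1.3 (MAX): max(15, 41, -49) = 41
n1 (MIN): min(31, 11, 41, 27) = 11
n2.1 (MAX): max(39, 16) = 39
n2.2 (MAX): max(-8, 26) = 26
n2 (MIN): min(39, 26) = 26
n3.1 (MAX): max(43, 4, 12, 45) = 45
n3.2 (MAX): max(2, 7) = 7
n3 (MIN): min(45, 7) = 7
n4.1 (MAX): max(-29, 32) = 32
n4.2 (MAX): max(-44, 0) = 0
n4.3 (MAX): max(38, -17) = 38
n4 (MIN): min(32, 0, 38) = 0
r (MAX): max(11, 26, 7, 0) = 26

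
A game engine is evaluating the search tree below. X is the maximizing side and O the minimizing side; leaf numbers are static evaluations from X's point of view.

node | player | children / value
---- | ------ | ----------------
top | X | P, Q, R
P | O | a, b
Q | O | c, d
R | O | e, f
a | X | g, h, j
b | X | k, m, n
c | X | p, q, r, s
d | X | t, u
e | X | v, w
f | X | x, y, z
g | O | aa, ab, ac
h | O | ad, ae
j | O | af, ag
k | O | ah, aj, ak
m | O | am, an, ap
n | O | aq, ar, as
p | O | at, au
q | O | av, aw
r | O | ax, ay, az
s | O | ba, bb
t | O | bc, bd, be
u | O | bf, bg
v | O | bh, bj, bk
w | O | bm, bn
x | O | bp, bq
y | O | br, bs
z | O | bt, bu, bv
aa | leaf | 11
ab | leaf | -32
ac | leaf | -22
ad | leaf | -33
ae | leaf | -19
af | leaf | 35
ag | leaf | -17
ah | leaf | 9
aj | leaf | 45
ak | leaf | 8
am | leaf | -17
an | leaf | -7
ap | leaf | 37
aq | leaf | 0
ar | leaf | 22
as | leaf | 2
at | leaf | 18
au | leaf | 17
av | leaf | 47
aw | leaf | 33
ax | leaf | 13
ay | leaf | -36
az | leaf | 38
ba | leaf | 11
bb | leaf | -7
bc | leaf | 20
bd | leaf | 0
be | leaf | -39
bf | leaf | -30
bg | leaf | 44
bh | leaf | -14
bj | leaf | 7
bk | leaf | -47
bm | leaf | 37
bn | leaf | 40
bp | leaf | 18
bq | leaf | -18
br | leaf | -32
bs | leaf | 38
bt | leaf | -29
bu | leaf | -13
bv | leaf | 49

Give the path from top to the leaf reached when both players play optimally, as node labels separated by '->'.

g (O): min(11, -32, -22) = -32
h (O): min(-33, -19) = -33
j (O): min(35, -17) = -17
a (X): max(-32, -33, -17) = -17
k (O): min(9, 45, 8) = 8
m (O): min(-17, -7, 37) = -17
n (O): min(0, 22, 2) = 0
b (X): max(8, -17, 0) = 8
P (O): min(-17, 8) = -17
p (O): min(18, 17) = 17
q (O): min(47, 33) = 33
r (O): min(13, -36, 38) = -36
s (O): min(11, -7) = -7
c (X): max(17, 33, -36, -7) = 33
t (O): min(20, 0, -39) = -39
u (O): min(-30, 44) = -30
d (X): max(-39, -30) = -30
Q (O): min(33, -30) = -30
v (O): min(-14, 7, -47) = -47
w (O): min(37, 40) = 37
e (X): max(-47, 37) = 37
x (O): min(18, -18) = -18
y (O): min(-32, 38) = -32
z (O): min(-29, -13, 49) = -29
f (X): max(-18, -32, -29) = -18
R (O): min(37, -18) = -18
top (X): max(-17, -30, -18) = -17
At top, X picks P (highest: -17).
At P, O picks a (lowest: -17).
At a, X picks j (highest: -17).
At j, O picks ag (lowest: -17).
Terminal value -17.

top -> P -> a -> j -> ag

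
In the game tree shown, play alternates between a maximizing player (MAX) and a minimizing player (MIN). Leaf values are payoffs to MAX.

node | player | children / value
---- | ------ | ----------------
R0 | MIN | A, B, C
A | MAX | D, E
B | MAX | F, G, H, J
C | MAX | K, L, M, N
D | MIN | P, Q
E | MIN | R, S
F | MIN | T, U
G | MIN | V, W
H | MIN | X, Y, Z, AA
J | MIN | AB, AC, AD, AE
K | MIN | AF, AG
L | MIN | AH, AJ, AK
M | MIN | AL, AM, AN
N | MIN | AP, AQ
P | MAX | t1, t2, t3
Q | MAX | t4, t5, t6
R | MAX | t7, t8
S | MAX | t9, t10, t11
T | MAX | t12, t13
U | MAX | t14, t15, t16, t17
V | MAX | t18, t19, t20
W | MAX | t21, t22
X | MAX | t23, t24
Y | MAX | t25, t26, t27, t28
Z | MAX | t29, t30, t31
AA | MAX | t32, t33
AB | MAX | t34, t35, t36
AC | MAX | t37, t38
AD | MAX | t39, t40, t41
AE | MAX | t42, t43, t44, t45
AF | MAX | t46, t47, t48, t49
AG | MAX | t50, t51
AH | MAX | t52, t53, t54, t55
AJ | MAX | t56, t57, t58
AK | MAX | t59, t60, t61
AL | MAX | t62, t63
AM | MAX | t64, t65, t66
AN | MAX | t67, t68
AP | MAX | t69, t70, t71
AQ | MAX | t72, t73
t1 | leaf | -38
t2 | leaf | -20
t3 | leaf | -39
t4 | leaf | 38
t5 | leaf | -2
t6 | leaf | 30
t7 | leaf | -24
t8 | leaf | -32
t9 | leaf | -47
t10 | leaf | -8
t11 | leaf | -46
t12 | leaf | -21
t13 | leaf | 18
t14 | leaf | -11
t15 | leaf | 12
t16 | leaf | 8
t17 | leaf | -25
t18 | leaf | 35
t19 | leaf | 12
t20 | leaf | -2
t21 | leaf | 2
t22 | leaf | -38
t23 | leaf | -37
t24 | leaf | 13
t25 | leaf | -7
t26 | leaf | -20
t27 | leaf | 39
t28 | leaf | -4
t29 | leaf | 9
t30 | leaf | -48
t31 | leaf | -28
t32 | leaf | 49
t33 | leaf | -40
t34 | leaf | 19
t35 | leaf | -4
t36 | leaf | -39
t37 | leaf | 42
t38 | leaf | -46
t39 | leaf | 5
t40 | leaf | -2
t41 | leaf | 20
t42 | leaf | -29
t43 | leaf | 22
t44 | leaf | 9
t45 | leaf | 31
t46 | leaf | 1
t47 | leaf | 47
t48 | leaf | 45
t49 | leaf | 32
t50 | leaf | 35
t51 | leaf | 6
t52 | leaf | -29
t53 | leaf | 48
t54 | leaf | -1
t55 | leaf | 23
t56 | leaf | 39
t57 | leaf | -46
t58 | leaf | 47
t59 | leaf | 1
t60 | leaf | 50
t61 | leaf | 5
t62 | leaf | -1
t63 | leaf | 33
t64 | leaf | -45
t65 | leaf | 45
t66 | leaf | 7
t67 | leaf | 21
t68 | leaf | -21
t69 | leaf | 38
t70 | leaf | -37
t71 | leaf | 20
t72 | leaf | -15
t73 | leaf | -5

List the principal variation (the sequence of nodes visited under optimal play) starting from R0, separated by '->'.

R0 -> A -> D -> P -> t2

P (MAX): max(-38, -20, -39) = -20
Q (MAX): max(38, -2, 30) = 38
D (MIN): min(-20, 38) = -20
R (MAX): max(-24, -32) = -24
S (MAX): max(-47, -8, -46) = -8
E (MIN): min(-24, -8) = -24
A (MAX): max(-20, -24) = -20
T (MAX): max(-21, 18) = 18
U (MAX): max(-11, 12, 8, -25) = 12
F (MIN): min(18, 12) = 12
V (MAX): max(35, 12, -2) = 35
W (MAX): max(2, -38) = 2
G (MIN): min(35, 2) = 2
X (MAX): max(-37, 13) = 13
Y (MAX): max(-7, -20, 39, -4) = 39
Z (MAX): max(9, -48, -28) = 9
AA (MAX): max(49, -40) = 49
H (MIN): min(13, 39, 9, 49) = 9
AB (MAX): max(19, -4, -39) = 19
AC (MAX): max(42, -46) = 42
AD (MAX): max(5, -2, 20) = 20
AE (MAX): max(-29, 22, 9, 31) = 31
J (MIN): min(19, 42, 20, 31) = 19
B (MAX): max(12, 2, 9, 19) = 19
AF (MAX): max(1, 47, 45, 32) = 47
AG (MAX): max(35, 6) = 35
K (MIN): min(47, 35) = 35
AH (MAX): max(-29, 48, -1, 23) = 48
AJ (MAX): max(39, -46, 47) = 47
AK (MAX): max(1, 50, 5) = 50
L (MIN): min(48, 47, 50) = 47
AL (MAX): max(-1, 33) = 33
AM (MAX): max(-45, 45, 7) = 45
AN (MAX): max(21, -21) = 21
M (MIN): min(33, 45, 21) = 21
AP (MAX): max(38, -37, 20) = 38
AQ (MAX): max(-15, -5) = -5
N (MIN): min(38, -5) = -5
C (MAX): max(35, 47, 21, -5) = 47
R0 (MIN): min(-20, 19, 47) = -20
At R0, MIN picks A (lowest: -20).
At A, MAX picks D (highest: -20).
At D, MIN picks P (lowest: -20).
At P, MAX picks t2 (highest: -20).
Terminal value -20.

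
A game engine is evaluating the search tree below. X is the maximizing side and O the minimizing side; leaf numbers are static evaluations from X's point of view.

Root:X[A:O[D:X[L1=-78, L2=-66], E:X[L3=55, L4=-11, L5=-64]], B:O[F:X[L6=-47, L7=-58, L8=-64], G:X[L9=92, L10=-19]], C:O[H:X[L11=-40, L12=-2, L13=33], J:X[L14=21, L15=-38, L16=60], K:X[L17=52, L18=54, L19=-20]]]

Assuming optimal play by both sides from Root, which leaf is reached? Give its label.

D (X): max(-78, -66) = -66
E (X): max(55, -11, -64) = 55
A (O): min(-66, 55) = -66
F (X): max(-47, -58, -64) = -47
G (X): max(92, -19) = 92
B (O): min(-47, 92) = -47
H (X): max(-40, -2, 33) = 33
J (X): max(21, -38, 60) = 60
K (X): max(52, 54, -20) = 54
C (O): min(33, 60, 54) = 33
Root (X): max(-66, -47, 33) = 33
At Root, X picks C (highest: 33).
At C, O picks H (lowest: 33).
At H, X picks L13 (highest: 33).
Terminal value 33.

L13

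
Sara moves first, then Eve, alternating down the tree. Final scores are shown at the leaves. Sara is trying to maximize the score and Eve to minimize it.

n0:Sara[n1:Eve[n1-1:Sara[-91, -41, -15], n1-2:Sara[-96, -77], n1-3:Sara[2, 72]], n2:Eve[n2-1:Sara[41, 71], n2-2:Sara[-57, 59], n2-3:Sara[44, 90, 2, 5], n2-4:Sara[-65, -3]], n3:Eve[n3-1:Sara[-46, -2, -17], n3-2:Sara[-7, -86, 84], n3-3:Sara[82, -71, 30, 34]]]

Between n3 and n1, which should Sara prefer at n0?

n3

n3-1 (Sara): max(-46, -2, -17) = -2
n3-2 (Sara): max(-7, -86, 84) = 84
n3-3 (Sara): max(82, -71, 30, 34) = 82
n3 (Eve): min(-2, 84, 82) = -2
n1-1 (Sara): max(-91, -41, -15) = -15
n1-2 (Sara): max(-96, -77) = -77
n1-3 (Sara): max(2, 72) = 72
n1 (Eve): min(-15, -77, 72) = -77
Sara prefers the higher value; n3=-2, n1=-77. n3 is better since -2 > -77.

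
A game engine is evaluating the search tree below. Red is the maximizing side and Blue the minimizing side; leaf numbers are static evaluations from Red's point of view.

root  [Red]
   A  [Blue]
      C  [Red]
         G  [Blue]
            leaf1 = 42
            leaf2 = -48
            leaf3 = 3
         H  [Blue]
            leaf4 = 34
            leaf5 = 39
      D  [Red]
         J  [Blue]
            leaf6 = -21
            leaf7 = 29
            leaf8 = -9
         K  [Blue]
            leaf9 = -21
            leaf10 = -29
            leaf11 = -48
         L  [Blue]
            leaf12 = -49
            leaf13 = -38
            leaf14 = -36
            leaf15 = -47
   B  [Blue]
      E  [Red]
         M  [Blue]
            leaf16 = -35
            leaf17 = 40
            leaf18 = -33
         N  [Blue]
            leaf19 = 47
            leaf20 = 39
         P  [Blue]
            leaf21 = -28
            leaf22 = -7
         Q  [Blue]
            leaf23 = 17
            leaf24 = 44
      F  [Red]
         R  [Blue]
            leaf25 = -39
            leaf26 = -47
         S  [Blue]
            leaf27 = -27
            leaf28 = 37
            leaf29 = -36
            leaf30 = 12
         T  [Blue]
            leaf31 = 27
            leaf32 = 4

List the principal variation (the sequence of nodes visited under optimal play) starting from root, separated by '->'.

root -> B -> F -> T -> leaf32

G (Blue): min(42, -48, 3) = -48
H (Blue): min(34, 39) = 34
C (Red): max(-48, 34) = 34
J (Blue): min(-21, 29, -9) = -21
K (Blue): min(-21, -29, -48) = -48
L (Blue): min(-49, -38, -36, -47) = -49
D (Red): max(-21, -48, -49) = -21
A (Blue): min(34, -21) = -21
M (Blue): min(-35, 40, -33) = -35
N (Blue): min(47, 39) = 39
P (Blue): min(-28, -7) = -28
Q (Blue): min(17, 44) = 17
E (Red): max(-35, 39, -28, 17) = 39
R (Blue): min(-39, -47) = -47
S (Blue): min(-27, 37, -36, 12) = -36
T (Blue): min(27, 4) = 4
F (Red): max(-47, -36, 4) = 4
B (Blue): min(39, 4) = 4
root (Red): max(-21, 4) = 4
At root, Red picks B (highest: 4).
At B, Blue picks F (lowest: 4).
At F, Red picks T (highest: 4).
At T, Blue picks leaf32 (lowest: 4).
Terminal value 4.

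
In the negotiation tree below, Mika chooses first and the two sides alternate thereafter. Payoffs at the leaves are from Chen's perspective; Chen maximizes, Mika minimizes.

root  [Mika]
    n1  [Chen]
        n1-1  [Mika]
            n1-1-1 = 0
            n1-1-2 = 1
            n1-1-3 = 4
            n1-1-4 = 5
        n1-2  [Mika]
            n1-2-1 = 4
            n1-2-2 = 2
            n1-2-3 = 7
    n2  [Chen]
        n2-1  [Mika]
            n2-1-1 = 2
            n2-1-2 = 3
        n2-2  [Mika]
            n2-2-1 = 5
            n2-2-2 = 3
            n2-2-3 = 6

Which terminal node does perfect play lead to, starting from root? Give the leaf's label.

n1-2-2

n1-1 (Mika): min(0, 1, 4, 5) = 0
n1-2 (Mika): min(4, 2, 7) = 2
n1 (Chen): max(0, 2) = 2
n2-1 (Mika): min(2, 3) = 2
n2-2 (Mika): min(5, 3, 6) = 3
n2 (Chen): max(2, 3) = 3
root (Mika): min(2, 3) = 2
At root, Mika picks n1 (lowest: 2).
At n1, Chen picks n1-2 (highest: 2).
At n1-2, Mika picks n1-2-2 (lowest: 2).
Terminal value 2.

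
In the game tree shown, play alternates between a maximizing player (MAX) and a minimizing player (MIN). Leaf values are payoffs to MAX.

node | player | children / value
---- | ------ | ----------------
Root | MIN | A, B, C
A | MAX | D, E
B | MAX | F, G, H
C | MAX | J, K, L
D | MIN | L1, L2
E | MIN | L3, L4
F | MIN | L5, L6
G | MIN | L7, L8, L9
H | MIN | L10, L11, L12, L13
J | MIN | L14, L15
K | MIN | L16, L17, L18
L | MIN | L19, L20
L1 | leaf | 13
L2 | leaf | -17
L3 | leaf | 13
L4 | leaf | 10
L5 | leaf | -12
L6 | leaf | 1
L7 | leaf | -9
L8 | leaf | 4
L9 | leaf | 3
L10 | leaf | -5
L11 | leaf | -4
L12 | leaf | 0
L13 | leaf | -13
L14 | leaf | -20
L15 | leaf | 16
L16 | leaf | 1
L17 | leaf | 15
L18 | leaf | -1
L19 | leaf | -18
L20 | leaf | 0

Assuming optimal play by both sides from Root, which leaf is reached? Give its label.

L7

D (MIN): min(13, -17) = -17
E (MIN): min(13, 10) = 10
A (MAX): max(-17, 10) = 10
F (MIN): min(-12, 1) = -12
G (MIN): min(-9, 4, 3) = -9
H (MIN): min(-5, -4, 0, -13) = -13
B (MAX): max(-12, -9, -13) = -9
J (MIN): min(-20, 16) = -20
K (MIN): min(1, 15, -1) = -1
L (MIN): min(-18, 0) = -18
C (MAX): max(-20, -1, -18) = -1
Root (MIN): min(10, -9, -1) = -9
At Root, MIN picks B (lowest: -9).
At B, MAX picks G (highest: -9).
At G, MIN picks L7 (lowest: -9).
Terminal value -9.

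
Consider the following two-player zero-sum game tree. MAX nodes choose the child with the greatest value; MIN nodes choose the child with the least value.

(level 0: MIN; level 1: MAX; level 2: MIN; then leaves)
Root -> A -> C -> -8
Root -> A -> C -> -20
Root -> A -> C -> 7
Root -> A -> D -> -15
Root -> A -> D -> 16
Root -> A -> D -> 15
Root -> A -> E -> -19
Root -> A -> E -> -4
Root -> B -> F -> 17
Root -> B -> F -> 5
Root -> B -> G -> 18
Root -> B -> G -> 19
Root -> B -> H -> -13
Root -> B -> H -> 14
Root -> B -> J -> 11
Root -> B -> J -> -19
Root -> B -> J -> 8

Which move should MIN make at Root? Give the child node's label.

A

C (MIN): min(-8, -20, 7) = -20
D (MIN): min(-15, 16, 15) = -15
E (MIN): min(-19, -4) = -19
A (MAX): max(-20, -15, -19) = -15
F (MIN): min(17, 5) = 5
G (MIN): min(18, 19) = 18
H (MIN): min(-13, 14) = -13
J (MIN): min(11, -19, 8) = -19
B (MAX): max(5, 18, -13, -19) = 18
Root (MIN): min(-15, 18) = -15
MIN at Root wants the lowest of {A=-15, B=18}, so chooses A.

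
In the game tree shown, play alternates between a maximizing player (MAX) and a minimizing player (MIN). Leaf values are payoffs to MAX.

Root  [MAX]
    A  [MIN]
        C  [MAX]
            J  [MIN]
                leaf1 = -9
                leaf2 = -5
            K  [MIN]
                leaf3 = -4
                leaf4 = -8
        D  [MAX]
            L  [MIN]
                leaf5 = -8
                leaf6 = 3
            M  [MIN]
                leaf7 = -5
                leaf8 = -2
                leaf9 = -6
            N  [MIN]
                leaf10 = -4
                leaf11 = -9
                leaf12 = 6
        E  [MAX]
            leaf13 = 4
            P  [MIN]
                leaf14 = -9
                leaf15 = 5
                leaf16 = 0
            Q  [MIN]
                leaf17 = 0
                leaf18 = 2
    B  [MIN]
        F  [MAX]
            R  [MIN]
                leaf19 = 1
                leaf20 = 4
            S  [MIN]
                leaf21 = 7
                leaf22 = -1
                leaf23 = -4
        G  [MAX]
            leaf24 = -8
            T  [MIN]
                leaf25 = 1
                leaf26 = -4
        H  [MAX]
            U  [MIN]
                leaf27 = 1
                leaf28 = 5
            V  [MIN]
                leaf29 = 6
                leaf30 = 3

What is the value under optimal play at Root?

J (MIN): min(-9, -5) = -9
K (MIN): min(-4, -8) = -8
C (MAX): max(-9, -8) = -8
L (MIN): min(-8, 3) = -8
M (MIN): min(-5, -2, -6) = -6
N (MIN): min(-4, -9, 6) = -9
D (MAX): max(-8, -6, -9) = -6
P (MIN): min(-9, 5, 0) = -9
Q (MIN): min(0, 2) = 0
E (MAX): max(4, -9, 0) = 4
A (MIN): min(-8, -6, 4) = -8
R (MIN): min(1, 4) = 1
S (MIN): min(7, -1, -4) = -4
F (MAX): max(1, -4) = 1
T (MIN): min(1, -4) = -4
G (MAX): max(-8, -4) = -4
U (MIN): min(1, 5) = 1
V (MIN): min(6, 3) = 3
H (MAX): max(1, 3) = 3
B (MIN): min(1, -4, 3) = -4
Root (MAX): max(-8, -4) = -4

-4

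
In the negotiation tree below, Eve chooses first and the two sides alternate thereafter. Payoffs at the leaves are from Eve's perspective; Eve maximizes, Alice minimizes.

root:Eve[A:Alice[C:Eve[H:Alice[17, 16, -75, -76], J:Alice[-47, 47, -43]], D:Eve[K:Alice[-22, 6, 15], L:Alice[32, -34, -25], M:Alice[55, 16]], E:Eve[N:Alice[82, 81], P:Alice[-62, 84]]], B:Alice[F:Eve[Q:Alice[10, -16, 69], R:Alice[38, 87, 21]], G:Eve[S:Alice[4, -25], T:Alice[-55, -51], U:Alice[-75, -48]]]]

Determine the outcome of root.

-25

H (Alice): min(17, 16, -75, -76) = -76
J (Alice): min(-47, 47, -43) = -47
C (Eve): max(-76, -47) = -47
K (Alice): min(-22, 6, 15) = -22
L (Alice): min(32, -34, -25) = -34
M (Alice): min(55, 16) = 16
D (Eve): max(-22, -34, 16) = 16
N (Alice): min(82, 81) = 81
P (Alice): min(-62, 84) = -62
E (Eve): max(81, -62) = 81
A (Alice): min(-47, 16, 81) = -47
Q (Alice): min(10, -16, 69) = -16
R (Alice): min(38, 87, 21) = 21
F (Eve): max(-16, 21) = 21
S (Alice): min(4, -25) = -25
T (Alice): min(-55, -51) = -55
U (Alice): min(-75, -48) = -75
G (Eve): max(-25, -55, -75) = -25
B (Alice): min(21, -25) = -25
root (Eve): max(-47, -25) = -25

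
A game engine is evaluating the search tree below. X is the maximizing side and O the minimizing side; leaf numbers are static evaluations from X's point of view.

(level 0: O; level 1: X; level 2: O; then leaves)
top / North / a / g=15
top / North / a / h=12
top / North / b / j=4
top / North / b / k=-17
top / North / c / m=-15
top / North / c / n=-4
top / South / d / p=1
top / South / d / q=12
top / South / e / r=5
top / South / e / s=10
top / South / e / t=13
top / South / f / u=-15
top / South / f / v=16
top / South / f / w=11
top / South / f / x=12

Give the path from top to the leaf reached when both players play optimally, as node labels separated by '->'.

a (O): min(15, 12) = 12
b (O): min(4, -17) = -17
c (O): min(-15, -4) = -15
North (X): max(12, -17, -15) = 12
d (O): min(1, 12) = 1
e (O): min(5, 10, 13) = 5
f (O): min(-15, 16, 11, 12) = -15
South (X): max(1, 5, -15) = 5
top (O): min(12, 5) = 5
At top, O picks South (lowest: 5).
At South, X picks e (highest: 5).
At e, O picks r (lowest: 5).
Terminal value 5.

top -> South -> e -> r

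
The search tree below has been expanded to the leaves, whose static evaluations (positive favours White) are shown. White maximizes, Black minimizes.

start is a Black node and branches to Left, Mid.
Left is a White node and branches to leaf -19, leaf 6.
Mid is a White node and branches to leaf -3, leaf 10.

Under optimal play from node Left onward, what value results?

Left (White): max(-19, 6) = 6

6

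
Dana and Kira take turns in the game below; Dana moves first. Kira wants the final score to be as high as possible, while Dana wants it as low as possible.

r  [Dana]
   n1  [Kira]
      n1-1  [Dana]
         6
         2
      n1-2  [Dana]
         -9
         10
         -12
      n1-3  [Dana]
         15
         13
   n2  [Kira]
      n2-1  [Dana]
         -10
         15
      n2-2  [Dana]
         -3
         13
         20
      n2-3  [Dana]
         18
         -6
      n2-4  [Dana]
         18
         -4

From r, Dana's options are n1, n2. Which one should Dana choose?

n1-1 (Dana): min(6, 2) = 2
n1-2 (Dana): min(-9, 10, -12) = -12
n1-3 (Dana): min(15, 13) = 13
n1 (Kira): max(2, -12, 13) = 13
n2-1 (Dana): min(-10, 15) = -10
n2-2 (Dana): min(-3, 13, 20) = -3
n2-3 (Dana): min(18, -6) = -6
n2-4 (Dana): min(18, -4) = -4
n2 (Kira): max(-10, -3, -6, -4) = -3
r (Dana): min(13, -3) = -3
Dana at r wants the lowest of {n1=13, n2=-3}, so chooses n2.

n2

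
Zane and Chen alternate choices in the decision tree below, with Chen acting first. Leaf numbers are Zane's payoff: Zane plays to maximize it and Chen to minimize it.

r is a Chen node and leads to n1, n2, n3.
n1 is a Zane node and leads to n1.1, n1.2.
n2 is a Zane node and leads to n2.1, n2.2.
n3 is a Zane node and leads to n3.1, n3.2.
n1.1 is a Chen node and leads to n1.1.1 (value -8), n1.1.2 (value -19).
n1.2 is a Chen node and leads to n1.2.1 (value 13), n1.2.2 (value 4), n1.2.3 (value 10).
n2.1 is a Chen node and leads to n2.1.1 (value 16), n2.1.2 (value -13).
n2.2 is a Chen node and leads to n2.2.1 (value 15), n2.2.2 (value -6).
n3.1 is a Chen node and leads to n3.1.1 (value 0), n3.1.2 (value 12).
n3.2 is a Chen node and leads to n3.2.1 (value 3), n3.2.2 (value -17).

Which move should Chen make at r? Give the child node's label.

n1.1 (Chen): min(-8, -19) = -19
n1.2 (Chen): min(13, 4, 10) = 4
n1 (Zane): max(-19, 4) = 4
n2.1 (Chen): min(16, -13) = -13
n2.2 (Chen): min(15, -6) = -6
n2 (Zane): max(-13, -6) = -6
n3.1 (Chen): min(0, 12) = 0
n3.2 (Chen): min(3, -17) = -17
n3 (Zane): max(0, -17) = 0
r (Chen): min(4, -6, 0) = -6
Chen at r wants the lowest of {n1=4, n2=-6, n3=0}, so chooses n2.

n2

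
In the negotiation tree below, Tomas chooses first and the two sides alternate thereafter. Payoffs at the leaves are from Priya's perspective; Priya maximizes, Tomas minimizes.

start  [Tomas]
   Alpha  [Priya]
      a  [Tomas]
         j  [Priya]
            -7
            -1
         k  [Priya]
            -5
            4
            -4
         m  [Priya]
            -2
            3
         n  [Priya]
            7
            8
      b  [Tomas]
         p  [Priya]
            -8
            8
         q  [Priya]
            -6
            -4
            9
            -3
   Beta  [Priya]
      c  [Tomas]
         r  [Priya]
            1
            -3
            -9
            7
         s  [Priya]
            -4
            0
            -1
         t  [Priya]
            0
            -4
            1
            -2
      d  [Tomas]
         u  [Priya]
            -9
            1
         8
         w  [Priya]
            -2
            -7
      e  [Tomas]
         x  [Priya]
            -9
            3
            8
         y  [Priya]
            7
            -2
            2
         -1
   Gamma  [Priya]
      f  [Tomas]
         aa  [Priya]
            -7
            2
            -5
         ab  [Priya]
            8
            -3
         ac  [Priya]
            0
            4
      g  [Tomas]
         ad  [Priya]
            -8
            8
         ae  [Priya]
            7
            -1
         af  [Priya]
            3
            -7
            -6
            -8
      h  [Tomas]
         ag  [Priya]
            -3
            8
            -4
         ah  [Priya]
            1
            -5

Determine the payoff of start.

j (Priya): max(-7, -1) = -1
k (Priya): max(-5, 4, -4) = 4
m (Priya): max(-2, 3) = 3
n (Priya): max(7, 8) = 8
a (Tomas): min(-1, 4, 3, 8) = -1
p (Priya): max(-8, 8) = 8
q (Priya): max(-6, -4, 9, -3) = 9
b (Tomas): min(8, 9) = 8
Alpha (Priya): max(-1, 8) = 8
r (Priya): max(1, -3, -9, 7) = 7
s (Priya): max(-4, 0, -1) = 0
t (Priya): max(0, -4, 1, -2) = 1
c (Tomas): min(7, 0, 1) = 0
u (Priya): max(-9, 1) = 1
w (Priya): max(-2, -7) = -2
d (Tomas): min(1, 8, -2) = -2
x (Priya): max(-9, 3, 8) = 8
y (Priya): max(7, -2, 2) = 7
e (Tomas): min(8, 7, -1) = -1
Beta (Priya): max(0, -2, -1) = 0
aa (Priya): max(-7, 2, -5) = 2
ab (Priya): max(8, -3) = 8
ac (Priya): max(0, 4) = 4
f (Tomas): min(2, 8, 4) = 2
ad (Priya): max(-8, 8) = 8
ae (Priya): max(7, -1) = 7
af (Priya): max(3, -7, -6, -8) = 3
g (Tomas): min(8, 7, 3) = 3
ag (Priya): max(-3, 8, -4) = 8
ah (Priya): max(1, -5) = 1
h (Tomas): min(8, 1) = 1
Gamma (Priya): max(2, 3, 1) = 3
start (Tomas): min(8, 0, 3) = 0

0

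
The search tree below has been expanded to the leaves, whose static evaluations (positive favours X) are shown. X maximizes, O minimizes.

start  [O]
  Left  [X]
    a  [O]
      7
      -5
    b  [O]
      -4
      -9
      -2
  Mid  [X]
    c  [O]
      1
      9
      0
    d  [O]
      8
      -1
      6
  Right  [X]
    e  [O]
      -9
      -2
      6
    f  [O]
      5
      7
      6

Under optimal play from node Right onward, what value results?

5

e (O): min(-9, -2, 6) = -9
f (O): min(5, 7, 6) = 5
Right (X): max(-9, 5) = 5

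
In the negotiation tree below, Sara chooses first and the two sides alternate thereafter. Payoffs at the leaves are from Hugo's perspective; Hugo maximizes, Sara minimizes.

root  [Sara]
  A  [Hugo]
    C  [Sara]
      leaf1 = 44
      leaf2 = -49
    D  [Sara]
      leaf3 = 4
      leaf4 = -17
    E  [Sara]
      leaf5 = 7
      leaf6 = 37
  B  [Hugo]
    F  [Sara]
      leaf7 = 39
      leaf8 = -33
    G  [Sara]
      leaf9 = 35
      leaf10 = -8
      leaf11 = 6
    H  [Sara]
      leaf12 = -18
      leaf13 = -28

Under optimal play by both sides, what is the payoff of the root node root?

-8

C (Sara): min(44, -49) = -49
D (Sara): min(4, -17) = -17
E (Sara): min(7, 37) = 7
A (Hugo): max(-49, -17, 7) = 7
F (Sara): min(39, -33) = -33
G (Sara): min(35, -8, 6) = -8
H (Sara): min(-18, -28) = -28
B (Hugo): max(-33, -8, -28) = -8
root (Sara): min(7, -8) = -8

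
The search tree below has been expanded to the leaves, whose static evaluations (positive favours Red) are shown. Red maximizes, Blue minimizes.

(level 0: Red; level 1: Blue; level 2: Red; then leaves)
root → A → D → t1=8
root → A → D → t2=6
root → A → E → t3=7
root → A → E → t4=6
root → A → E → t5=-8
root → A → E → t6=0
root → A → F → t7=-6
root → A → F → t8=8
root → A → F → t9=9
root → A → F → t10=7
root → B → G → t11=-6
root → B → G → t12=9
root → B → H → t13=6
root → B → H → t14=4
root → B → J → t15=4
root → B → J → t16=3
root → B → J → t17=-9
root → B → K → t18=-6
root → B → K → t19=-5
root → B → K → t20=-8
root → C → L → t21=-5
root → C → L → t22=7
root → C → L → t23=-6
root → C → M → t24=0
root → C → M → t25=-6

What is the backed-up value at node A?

7

D (Red): max(8, 6) = 8
E (Red): max(7, 6, -8, 0) = 7
F (Red): max(-6, 8, 9, 7) = 9
A (Blue): min(8, 7, 9) = 7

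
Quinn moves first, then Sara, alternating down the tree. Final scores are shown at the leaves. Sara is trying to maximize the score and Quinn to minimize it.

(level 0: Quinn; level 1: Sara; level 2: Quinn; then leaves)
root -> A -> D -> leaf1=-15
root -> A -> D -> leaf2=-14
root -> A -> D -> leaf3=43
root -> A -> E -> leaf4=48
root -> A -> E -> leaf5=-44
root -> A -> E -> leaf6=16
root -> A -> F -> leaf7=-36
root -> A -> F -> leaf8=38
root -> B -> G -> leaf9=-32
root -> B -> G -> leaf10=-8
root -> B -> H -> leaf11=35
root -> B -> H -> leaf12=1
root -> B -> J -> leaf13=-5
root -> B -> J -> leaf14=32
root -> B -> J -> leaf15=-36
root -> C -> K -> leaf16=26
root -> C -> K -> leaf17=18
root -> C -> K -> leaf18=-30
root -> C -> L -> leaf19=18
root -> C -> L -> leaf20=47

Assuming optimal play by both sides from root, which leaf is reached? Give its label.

D (Quinn): min(-15, -14, 43) = -15
E (Quinn): min(48, -44, 16) = -44
F (Quinn): min(-36, 38) = -36
A (Sara): max(-15, -44, -36) = -15
G (Quinn): min(-32, -8) = -32
H (Quinn): min(35, 1) = 1
J (Quinn): min(-5, 32, -36) = -36
B (Sara): max(-32, 1, -36) = 1
K (Quinn): min(26, 18, -30) = -30
L (Quinn): min(18, 47) = 18
C (Sara): max(-30, 18) = 18
root (Quinn): min(-15, 1, 18) = -15
At root, Quinn picks A (lowest: -15).
At A, Sara picks D (highest: -15).
At D, Quinn picks leaf1 (lowest: -15).
Terminal value -15.

leaf1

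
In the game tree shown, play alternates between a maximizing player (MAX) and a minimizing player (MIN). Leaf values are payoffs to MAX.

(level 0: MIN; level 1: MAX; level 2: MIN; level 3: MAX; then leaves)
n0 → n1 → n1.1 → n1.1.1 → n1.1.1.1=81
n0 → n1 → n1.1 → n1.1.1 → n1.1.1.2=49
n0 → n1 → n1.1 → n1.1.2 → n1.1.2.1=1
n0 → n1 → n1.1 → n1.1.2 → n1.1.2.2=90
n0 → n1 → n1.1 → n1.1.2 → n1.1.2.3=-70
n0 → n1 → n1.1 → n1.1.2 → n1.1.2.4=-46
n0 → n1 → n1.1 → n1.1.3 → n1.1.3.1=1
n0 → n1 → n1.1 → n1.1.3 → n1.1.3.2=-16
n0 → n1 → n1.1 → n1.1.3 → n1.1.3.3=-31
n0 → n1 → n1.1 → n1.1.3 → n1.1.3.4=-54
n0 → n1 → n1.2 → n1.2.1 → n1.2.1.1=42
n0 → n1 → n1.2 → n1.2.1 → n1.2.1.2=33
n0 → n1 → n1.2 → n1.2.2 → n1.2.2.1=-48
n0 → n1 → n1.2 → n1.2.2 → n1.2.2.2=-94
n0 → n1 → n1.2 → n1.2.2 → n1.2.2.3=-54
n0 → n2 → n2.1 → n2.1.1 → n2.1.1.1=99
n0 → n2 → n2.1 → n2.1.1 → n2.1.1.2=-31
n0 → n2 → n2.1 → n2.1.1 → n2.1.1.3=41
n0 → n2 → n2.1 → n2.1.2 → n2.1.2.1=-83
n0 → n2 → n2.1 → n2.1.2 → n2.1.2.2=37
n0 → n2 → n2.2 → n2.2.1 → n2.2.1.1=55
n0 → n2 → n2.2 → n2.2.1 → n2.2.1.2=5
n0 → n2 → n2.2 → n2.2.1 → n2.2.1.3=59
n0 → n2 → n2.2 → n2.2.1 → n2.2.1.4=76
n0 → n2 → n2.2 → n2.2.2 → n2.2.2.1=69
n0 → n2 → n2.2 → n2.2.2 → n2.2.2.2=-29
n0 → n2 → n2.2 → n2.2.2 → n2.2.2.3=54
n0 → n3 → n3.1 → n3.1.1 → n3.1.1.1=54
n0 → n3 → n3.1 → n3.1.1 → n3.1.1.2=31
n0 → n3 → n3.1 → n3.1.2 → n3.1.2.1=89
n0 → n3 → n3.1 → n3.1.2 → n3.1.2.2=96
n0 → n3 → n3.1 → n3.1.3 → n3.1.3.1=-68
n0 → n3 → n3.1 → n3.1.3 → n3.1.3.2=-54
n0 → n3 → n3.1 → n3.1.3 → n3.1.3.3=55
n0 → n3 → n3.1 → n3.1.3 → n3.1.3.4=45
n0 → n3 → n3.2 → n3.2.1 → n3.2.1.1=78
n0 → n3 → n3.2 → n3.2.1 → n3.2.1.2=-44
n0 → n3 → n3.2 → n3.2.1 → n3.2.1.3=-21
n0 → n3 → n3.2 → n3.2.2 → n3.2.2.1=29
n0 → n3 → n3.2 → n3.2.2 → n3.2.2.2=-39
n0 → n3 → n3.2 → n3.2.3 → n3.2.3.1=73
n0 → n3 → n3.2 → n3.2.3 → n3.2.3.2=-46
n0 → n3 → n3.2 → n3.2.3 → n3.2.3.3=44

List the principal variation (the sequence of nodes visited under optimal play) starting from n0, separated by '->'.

n1.1.1 (MAX): max(81, 49) = 81
n1.1.2 (MAX): max(1, 90, -70, -46) = 90
n1.1.3 (MAX): max(1, -16, -31, -54) = 1
n1.1 (MIN): min(81, 90, 1) = 1
n1.2.1 (MAX): max(42, 33) = 42
n1.2.2 (MAX): max(-48, -94, -54) = -48
n1.2 (MIN): min(42, -48) = -48
n1 (MAX): max(1, -48) = 1
n2.1.1 (MAX): max(99, -31, 41) = 99
n2.1.2 (MAX): max(-83, 37) = 37
n2.1 (MIN): min(99, 37) = 37
n2.2.1 (MAX): max(55, 5, 59, 76) = 76
n2.2.2 (MAX): max(69, -29, 54) = 69
n2.2 (MIN): min(76, 69) = 69
n2 (MAX): max(37, 69) = 69
n3.1.1 (MAX): max(54, 31) = 54
n3.1.2 (MAX): max(89, 96) = 96
n3.1.3 (MAX): max(-68, -54, 55, 45) = 55
n3.1 (MIN): min(54, 96, 55) = 54
n3.2.1 (MAX): max(78, -44, -21) = 78
n3.2.2 (MAX): max(29, -39) = 29
n3.2.3 (MAX): max(73, -46, 44) = 73
n3.2 (MIN): min(78, 29, 73) = 29
n3 (MAX): max(54, 29) = 54
n0 (MIN): min(1, 69, 54) = 1
At n0, MIN picks n1 (lowest: 1).
At n1, MAX picks n1.1 (highest: 1).
At n1.1, MIN picks n1.1.3 (lowest: 1).
At n1.1.3, MAX picks n1.1.3.1 (highest: 1).
Terminal value 1.

n0 -> n1 -> n1.1 -> n1.1.3 -> n1.1.3.1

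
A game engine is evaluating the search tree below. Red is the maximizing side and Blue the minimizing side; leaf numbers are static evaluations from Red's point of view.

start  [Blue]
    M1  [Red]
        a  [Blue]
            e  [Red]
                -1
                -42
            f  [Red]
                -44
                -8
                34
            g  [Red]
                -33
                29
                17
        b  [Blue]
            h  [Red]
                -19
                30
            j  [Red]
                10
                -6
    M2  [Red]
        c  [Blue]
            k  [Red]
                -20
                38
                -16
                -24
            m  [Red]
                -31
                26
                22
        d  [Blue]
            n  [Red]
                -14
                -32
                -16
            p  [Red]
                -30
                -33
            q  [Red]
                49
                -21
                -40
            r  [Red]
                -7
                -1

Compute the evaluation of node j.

10

j (Red): max(10, -6) = 10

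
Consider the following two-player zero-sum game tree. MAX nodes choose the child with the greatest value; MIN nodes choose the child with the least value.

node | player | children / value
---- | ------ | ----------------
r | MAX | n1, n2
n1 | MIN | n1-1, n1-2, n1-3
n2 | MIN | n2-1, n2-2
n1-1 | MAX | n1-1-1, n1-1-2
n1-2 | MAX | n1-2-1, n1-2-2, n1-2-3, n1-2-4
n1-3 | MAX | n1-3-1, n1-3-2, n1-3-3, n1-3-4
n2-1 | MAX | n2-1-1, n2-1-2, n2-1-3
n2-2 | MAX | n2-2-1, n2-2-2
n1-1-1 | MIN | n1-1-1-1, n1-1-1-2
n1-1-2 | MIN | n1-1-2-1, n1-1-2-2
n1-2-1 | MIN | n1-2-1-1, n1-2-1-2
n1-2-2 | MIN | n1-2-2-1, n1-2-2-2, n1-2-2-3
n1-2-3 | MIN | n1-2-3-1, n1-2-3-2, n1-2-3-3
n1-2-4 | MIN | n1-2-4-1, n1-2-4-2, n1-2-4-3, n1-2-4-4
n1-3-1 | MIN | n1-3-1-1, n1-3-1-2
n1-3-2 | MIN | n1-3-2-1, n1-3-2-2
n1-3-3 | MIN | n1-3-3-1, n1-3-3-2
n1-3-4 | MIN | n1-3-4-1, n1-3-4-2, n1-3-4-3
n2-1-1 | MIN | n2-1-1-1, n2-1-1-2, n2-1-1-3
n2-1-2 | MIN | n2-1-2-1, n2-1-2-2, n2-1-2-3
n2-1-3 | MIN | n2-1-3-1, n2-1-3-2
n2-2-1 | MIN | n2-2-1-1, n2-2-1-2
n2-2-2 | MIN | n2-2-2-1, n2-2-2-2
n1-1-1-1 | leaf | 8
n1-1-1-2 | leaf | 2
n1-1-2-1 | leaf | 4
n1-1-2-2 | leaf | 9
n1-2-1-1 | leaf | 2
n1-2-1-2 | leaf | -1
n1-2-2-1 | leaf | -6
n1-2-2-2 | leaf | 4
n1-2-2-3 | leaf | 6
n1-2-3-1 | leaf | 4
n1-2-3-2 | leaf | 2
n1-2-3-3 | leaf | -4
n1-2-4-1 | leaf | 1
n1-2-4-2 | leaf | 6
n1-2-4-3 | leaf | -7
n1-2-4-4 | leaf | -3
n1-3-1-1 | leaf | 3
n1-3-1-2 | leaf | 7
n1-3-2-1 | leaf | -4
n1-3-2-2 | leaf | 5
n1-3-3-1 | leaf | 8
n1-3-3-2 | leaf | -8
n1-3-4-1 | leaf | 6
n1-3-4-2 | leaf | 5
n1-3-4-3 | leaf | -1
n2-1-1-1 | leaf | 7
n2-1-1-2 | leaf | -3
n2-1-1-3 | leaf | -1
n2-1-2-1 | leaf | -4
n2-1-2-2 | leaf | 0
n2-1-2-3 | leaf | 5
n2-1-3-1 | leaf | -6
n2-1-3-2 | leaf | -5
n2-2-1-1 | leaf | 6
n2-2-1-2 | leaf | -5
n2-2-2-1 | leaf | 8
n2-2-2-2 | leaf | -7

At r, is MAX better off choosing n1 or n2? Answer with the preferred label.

n1

n1-1-1 (MIN): min(8, 2) = 2
n1-1-2 (MIN): min(4, 9) = 4
n1-1 (MAX): max(2, 4) = 4
n1-2-1 (MIN): min(2, -1) = -1
n1-2-2 (MIN): min(-6, 4, 6) = -6
n1-2-3 (MIN): min(4, 2, -4) = -4
n1-2-4 (MIN): min(1, 6, -7, -3) = -7
n1-2 (MAX): max(-1, -6, -4, -7) = -1
n1-3-1 (MIN): min(3, 7) = 3
n1-3-2 (MIN): min(-4, 5) = -4
n1-3-3 (MIN): min(8, -8) = -8
n1-3-4 (MIN): min(6, 5, -1) = -1
n1-3 (MAX): max(3, -4, -8, -1) = 3
n1 (MIN): min(4, -1, 3) = -1
n2-1-1 (MIN): min(7, -3, -1) = -3
n2-1-2 (MIN): min(-4, 0, 5) = -4
n2-1-3 (MIN): min(-6, -5) = -6
n2-1 (MAX): max(-3, -4, -6) = -3
n2-2-1 (MIN): min(6, -5) = -5
n2-2-2 (MIN): min(8, -7) = -7
n2-2 (MAX): max(-5, -7) = -5
n2 (MIN): min(-3, -5) = -5
MAX prefers the higher value; n1=-1, n2=-5. n1 is better since -1 > -5.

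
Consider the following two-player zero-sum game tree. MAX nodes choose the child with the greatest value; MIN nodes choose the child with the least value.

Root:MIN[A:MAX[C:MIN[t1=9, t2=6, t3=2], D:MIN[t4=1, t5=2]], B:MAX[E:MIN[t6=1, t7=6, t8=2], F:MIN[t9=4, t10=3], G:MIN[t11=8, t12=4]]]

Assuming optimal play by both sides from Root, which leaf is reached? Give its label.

C (MIN): min(9, 6, 2) = 2
D (MIN): min(1, 2) = 1
A (MAX): max(2, 1) = 2
E (MIN): min(1, 6, 2) = 1
F (MIN): min(4, 3) = 3
G (MIN): min(8, 4) = 4
B (MAX): max(1, 3, 4) = 4
Root (MIN): min(2, 4) = 2
At Root, MIN picks A (lowest: 2).
At A, MAX picks C (highest: 2).
At C, MIN picks t3 (lowest: 2).
Terminal value 2.

t3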